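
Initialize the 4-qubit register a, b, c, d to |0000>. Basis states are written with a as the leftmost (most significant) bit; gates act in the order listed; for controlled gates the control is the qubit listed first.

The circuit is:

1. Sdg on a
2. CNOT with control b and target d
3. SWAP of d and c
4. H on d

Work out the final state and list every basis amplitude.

After the circuit, the state carries amplitude sqrt(2)/2 on |0000>, sqrt(2)/2 on |0001>, and 0 on every other basis state.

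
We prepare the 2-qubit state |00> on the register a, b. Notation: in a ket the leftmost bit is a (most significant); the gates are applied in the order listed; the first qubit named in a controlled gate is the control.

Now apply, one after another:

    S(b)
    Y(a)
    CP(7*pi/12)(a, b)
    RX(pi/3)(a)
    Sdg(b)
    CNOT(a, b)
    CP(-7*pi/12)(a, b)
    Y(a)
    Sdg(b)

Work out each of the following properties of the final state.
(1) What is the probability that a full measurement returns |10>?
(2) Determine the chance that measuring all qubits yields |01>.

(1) A full measurement returns |10> with probability 1/4.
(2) Outcome |01> occurs with probability 3/4.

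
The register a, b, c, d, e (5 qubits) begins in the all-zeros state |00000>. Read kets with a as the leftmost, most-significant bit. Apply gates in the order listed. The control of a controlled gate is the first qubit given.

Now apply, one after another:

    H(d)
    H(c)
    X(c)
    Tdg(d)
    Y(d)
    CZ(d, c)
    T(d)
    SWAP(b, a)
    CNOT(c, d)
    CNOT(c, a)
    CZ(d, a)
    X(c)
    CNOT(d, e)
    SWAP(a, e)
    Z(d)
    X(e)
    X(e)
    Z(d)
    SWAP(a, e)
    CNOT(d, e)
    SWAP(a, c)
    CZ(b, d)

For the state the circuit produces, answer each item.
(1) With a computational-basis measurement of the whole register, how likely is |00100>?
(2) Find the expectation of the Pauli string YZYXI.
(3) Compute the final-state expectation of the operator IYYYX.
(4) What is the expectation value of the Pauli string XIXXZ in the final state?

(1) A full measurement returns |00100> with probability 1/4.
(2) The expectation value of YZYXI is -1.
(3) The observable IYYYX averages to 0.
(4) The observable XIXXZ averages to -1.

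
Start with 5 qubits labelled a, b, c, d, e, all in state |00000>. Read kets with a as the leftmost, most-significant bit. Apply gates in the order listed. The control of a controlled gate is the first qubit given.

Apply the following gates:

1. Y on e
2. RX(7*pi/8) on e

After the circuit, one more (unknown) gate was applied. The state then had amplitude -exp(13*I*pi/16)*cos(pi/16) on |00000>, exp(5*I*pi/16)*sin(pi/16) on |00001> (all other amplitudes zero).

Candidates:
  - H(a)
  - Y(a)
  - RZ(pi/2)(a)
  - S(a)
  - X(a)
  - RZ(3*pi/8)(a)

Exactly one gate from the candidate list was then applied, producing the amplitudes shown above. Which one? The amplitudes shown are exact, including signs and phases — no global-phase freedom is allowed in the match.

The unique candidate consistent with the amplitudes is RZ(3*pi/8)(a).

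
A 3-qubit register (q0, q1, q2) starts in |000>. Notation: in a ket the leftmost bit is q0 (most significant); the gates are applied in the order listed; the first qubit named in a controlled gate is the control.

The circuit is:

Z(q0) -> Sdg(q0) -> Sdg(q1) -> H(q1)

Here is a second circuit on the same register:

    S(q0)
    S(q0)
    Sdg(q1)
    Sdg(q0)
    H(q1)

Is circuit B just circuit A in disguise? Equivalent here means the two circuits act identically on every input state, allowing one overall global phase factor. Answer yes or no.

Yes, they are equivalent — the unitaries differ by at most a global phase.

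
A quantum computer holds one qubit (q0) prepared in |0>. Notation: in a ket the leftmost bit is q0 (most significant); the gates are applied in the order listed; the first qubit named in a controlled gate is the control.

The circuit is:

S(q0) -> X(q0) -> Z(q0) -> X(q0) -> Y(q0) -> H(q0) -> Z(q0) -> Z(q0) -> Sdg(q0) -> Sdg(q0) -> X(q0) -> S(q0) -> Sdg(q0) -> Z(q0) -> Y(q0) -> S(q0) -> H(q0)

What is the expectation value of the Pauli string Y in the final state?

In the final state, Y has expectation -1.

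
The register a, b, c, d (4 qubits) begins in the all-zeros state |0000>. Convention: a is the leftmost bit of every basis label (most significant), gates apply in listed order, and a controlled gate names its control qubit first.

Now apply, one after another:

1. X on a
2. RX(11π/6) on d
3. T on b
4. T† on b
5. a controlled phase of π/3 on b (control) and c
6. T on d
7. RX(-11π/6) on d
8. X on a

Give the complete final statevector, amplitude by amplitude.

The final amplitudes are sqrt(3)/4 + 1/2 - sqrt(3)*exp(I*pi/4)/4 + exp(I*pi/4)/2 on |0000>, -I/4 + exp(3*I*pi/4)/4 on |0001>, and 0 on every other basis state.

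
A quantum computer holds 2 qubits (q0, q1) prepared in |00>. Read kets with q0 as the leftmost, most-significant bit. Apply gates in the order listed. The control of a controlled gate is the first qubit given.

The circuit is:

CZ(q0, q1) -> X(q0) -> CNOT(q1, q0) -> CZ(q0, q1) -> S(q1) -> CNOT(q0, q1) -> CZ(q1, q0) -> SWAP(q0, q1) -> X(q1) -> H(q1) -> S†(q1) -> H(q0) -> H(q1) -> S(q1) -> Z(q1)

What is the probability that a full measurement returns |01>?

The probability of measuring |01> is 1/4.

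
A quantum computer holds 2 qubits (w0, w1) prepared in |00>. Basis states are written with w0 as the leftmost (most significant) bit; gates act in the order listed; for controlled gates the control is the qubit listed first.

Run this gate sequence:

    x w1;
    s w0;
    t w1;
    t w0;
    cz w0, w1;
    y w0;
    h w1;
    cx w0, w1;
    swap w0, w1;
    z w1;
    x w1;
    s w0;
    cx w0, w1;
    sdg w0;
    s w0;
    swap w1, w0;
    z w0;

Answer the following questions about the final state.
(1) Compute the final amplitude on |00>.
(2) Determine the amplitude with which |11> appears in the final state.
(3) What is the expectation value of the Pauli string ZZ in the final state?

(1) The amplitude on |00> is sqrt(2)*exp(3*I*pi/4)/2.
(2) The amplitude on |11> is -sqrt(2)*exp(I*pi/4)/2.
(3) The expectation value of ZZ is 1.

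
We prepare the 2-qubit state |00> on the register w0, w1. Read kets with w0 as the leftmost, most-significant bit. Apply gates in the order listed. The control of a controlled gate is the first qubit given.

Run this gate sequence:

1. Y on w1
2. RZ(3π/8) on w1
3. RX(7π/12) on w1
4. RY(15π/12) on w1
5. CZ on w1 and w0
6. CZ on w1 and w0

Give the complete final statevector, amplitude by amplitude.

After the circuit, the state carries amplitude -sqrt(3)*I*exp(3*I*pi/16)/4 - sqrt(6)*I*exp(3*I*pi/16)/8 - sqrt(3)*exp(3*I*pi/16)/4 - sqrt(1/2 - sqrt(2)/4)*sqrt(sqrt(2)/4 + 1/2)*exp(3*I*pi/16)/2 + I*sqrt(1/2 - sqrt(2)/4)*sqrt(sqrt(2)/4 + 1/2)*exp(3*I*pi/16)/2 + sqrt(6)*exp(3*I*pi/16)/8 on |00>, -sqrt(3)*I*sqrt(1/2 - sqrt(2)/4)*sqrt(sqrt(2)/4 + 1/2)*exp(3*I*pi/16)/2 - sqrt(2)*I*exp(3*I*pi/16)/8 + sqrt(2)*exp(3*I*pi/16)/8 + exp(3*I*pi/16)/4 + sqrt(3)*sqrt(1/2 - sqrt(2)/4)*sqrt(sqrt(2)/4 + 1/2)*exp(3*I*pi/16)/2 + I*exp(3*I*pi/16)/4 on |01>, 0 on |10>, 0 on |11>.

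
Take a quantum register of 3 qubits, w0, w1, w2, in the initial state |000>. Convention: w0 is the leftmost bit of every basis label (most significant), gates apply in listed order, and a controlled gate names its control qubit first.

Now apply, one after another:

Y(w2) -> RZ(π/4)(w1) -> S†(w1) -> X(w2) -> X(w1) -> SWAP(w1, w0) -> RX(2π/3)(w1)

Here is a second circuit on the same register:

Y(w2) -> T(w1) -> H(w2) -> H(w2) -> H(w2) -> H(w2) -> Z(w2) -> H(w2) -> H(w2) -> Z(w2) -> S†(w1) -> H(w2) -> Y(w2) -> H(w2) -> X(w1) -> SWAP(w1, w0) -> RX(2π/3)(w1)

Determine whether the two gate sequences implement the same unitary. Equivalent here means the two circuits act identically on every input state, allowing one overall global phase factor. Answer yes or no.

No — the two circuits implement different unitaries, even allowing a global phase.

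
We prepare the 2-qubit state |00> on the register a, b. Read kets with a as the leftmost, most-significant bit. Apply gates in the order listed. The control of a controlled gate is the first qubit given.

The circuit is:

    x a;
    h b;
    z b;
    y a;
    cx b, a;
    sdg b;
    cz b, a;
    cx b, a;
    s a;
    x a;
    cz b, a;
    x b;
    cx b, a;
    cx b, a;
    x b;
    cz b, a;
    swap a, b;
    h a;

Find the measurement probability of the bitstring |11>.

Outcome |11> occurs with probability 1/2. Key observation: gates 11-16 undo each other exactly, leaving only the rest of the circuit to track.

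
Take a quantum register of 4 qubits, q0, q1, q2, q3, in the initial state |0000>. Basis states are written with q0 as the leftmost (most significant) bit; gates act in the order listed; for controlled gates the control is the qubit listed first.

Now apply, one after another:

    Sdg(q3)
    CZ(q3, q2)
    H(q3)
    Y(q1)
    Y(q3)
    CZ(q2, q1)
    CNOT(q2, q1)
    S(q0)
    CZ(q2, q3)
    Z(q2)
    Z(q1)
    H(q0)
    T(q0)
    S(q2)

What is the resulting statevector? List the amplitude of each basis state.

After the circuit, the state carries amplitude -1/2 on |0100>, 1/2 on |0101>, -exp(I*pi/4)/2 on |1100>, exp(I*pi/4)/2 on |1101>, and 0 on every other basis state.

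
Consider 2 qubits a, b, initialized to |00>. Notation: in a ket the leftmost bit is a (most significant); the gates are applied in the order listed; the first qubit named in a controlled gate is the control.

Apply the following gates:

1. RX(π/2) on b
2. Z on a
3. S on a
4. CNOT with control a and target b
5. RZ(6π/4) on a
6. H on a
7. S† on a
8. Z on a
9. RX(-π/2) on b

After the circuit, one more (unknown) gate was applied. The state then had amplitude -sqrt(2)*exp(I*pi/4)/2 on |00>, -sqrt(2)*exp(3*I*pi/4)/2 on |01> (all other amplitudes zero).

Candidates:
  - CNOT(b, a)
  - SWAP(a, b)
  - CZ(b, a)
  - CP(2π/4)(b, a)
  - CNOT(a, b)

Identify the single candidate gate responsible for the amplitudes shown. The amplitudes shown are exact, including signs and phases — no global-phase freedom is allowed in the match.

It was SWAP(a, b) that produced the state shown.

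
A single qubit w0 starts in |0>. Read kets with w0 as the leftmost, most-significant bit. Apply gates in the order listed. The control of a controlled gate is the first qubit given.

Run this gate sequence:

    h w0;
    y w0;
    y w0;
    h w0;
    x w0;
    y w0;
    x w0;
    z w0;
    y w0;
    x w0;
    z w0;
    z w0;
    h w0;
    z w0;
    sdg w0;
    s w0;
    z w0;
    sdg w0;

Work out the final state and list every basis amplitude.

After the circuit, the state carries amplitude sqrt(2)/2 on |0>, sqrt(2)*I/2 on |1>.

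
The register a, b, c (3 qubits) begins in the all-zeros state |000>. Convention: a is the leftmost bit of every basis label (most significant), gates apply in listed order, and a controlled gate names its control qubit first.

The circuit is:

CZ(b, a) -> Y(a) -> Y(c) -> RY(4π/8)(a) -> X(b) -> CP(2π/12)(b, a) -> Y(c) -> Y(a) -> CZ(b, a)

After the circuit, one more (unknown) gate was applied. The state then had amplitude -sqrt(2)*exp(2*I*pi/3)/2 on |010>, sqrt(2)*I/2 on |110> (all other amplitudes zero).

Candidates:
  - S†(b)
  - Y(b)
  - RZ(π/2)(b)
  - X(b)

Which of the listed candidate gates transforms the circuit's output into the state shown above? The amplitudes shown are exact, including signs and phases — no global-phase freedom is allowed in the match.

The unique candidate consistent with the amplitudes is S†(b).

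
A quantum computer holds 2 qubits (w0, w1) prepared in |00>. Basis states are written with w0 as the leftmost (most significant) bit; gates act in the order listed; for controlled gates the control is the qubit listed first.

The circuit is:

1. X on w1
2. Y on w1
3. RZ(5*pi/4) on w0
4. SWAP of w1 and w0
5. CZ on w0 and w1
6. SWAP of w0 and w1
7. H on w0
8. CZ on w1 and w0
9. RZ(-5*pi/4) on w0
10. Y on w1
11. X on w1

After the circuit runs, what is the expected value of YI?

The observable YI averages to sqrt(2)/2.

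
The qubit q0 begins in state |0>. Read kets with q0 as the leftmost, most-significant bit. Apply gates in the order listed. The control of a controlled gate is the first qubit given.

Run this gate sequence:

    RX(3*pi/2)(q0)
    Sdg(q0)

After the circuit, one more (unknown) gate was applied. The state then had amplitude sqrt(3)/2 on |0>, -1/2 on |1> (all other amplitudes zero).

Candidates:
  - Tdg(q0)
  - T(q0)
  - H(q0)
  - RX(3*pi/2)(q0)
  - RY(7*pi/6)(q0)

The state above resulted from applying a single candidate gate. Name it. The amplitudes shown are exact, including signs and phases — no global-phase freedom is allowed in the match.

It was RY(7*pi/6)(q0) that produced the state shown.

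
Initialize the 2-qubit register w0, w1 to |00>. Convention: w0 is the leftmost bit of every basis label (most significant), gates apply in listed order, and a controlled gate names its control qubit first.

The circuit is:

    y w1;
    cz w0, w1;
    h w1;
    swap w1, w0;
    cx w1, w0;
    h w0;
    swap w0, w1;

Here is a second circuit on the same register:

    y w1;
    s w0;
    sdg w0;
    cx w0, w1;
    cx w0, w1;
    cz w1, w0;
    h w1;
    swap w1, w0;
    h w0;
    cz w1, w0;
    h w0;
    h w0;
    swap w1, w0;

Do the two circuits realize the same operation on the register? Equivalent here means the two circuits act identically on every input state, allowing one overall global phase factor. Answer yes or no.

Yes: on every input state the two circuits agree up to one overall phase factor.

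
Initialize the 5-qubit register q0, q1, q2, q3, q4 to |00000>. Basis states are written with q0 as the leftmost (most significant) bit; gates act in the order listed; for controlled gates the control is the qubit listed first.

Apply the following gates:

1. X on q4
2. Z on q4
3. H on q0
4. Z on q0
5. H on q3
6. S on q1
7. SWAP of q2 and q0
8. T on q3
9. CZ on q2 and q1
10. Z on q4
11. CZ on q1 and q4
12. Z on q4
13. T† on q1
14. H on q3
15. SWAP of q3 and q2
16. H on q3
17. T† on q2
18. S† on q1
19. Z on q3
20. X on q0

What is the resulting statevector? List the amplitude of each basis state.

After the circuit, the state carries amplitude 1/2 + exp(I*pi/4)/2 on |10011>, -1/2 - exp(3*I*pi/4)/2 on |10111>, and 0 on every other basis state.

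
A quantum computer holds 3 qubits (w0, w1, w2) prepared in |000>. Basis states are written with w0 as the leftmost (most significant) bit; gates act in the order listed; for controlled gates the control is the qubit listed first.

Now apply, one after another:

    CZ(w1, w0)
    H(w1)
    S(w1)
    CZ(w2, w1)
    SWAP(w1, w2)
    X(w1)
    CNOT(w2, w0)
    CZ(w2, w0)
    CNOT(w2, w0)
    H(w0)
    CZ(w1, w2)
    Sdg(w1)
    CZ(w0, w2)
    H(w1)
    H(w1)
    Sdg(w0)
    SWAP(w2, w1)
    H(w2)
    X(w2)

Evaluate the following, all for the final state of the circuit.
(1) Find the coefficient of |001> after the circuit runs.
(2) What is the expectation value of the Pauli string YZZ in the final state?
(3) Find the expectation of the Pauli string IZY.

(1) The amplitude on |001> is -sqrt(2)*I/4.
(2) The observable YZZ averages to 0.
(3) The observable IZY averages to 0.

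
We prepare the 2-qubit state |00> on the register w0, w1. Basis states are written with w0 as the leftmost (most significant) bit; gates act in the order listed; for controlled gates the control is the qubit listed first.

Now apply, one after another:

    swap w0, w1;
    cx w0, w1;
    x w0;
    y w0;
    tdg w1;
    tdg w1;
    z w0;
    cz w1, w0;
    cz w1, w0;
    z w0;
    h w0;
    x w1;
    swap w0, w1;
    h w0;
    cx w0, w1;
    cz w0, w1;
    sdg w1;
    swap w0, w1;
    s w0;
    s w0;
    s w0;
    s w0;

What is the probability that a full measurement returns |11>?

A full measurement returns |11> with probability 1/4. Key observation: steps 19-22 multiply out to the identity, so the circuit reduces to the remaining gates.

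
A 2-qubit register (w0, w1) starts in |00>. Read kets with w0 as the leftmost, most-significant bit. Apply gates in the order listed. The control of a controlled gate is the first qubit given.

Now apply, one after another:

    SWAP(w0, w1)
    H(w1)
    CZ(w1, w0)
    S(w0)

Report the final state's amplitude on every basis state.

The resulting statevector has amplitude sqrt(2)/2 on |00>, sqrt(2)/2 on |01>, 0 on |10>, 0 on |11>.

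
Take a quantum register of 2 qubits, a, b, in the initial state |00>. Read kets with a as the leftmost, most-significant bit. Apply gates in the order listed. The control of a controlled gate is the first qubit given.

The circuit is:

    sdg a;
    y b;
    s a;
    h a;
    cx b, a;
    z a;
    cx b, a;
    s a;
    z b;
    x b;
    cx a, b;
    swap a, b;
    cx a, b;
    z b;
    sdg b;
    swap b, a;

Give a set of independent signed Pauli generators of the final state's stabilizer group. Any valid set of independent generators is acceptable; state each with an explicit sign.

The final state is stabilized by the group generated by -IY, +ZI; other independent generating sets are equally valid.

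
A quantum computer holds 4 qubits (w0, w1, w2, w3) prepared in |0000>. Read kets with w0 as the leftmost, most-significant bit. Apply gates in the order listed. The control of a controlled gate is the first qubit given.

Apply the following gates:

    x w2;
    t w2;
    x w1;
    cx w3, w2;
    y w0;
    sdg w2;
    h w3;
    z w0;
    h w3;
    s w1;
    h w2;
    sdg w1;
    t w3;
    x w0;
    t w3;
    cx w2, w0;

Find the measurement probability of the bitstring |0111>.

A full measurement returns |0111> with probability 0.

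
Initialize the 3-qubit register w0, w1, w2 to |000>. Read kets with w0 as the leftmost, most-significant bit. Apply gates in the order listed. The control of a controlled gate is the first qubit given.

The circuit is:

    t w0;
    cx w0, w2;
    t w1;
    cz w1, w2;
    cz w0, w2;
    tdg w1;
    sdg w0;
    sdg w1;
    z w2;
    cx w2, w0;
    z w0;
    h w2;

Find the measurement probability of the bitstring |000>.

A full measurement returns |000> with probability 1/2.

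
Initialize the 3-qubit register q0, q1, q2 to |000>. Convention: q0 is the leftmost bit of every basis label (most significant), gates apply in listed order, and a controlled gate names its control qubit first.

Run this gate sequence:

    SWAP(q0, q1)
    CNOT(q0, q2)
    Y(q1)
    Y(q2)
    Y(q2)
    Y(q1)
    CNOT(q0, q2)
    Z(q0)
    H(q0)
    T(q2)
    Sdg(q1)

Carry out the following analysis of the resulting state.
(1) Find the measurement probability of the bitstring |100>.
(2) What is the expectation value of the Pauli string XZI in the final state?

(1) The probability of measuring |100> is 1/2.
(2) In the final state, XZI has expectation 1.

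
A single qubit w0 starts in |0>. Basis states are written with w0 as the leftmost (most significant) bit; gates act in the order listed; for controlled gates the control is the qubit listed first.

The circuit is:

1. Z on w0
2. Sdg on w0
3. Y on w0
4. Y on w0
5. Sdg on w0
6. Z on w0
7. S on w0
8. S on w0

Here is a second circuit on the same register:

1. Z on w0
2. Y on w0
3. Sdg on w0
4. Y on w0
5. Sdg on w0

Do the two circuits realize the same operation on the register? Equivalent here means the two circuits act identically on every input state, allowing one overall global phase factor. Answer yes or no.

No: there is an input state on which the two circuits produce genuinely different outputs (not merely differing by a phase).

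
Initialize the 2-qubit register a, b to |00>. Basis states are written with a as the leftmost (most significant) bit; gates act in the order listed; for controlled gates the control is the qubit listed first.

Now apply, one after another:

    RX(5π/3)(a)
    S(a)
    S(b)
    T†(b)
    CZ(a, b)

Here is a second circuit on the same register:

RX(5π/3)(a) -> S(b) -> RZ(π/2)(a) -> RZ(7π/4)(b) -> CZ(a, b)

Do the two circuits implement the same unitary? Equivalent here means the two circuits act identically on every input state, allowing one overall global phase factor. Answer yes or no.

Yes: on every input state the two circuits agree up to one overall phase factor.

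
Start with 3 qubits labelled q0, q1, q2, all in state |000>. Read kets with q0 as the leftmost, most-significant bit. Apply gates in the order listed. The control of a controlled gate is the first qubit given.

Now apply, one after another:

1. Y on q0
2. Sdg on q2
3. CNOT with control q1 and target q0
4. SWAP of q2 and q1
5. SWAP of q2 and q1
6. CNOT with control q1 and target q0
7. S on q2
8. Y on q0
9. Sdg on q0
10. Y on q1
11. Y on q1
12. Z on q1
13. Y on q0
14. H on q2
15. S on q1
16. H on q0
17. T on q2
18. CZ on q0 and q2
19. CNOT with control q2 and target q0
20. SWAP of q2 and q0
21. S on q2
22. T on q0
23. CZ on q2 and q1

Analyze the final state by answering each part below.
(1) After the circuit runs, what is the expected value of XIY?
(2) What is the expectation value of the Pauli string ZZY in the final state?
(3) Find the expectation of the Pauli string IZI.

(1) The observable XIY averages to 0. Key observation: the block from step 1 through step 8 cancels to the identity and can be dropped.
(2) The expectation value of ZZY is -1.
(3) In the final state, IZI has expectation 1.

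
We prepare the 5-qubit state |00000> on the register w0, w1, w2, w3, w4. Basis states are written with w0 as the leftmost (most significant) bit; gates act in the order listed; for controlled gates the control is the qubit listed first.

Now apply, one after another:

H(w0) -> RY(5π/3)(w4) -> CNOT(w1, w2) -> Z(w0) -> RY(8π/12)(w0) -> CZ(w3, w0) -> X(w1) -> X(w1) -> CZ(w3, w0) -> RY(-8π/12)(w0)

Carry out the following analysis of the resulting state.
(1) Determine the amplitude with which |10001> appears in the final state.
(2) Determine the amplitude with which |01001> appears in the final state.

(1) The final state's coefficient on |10001> equals -sqrt(2)/4. Key observation: gates 5-10 undo each other exactly, leaving only the rest of the circuit to track.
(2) |01001> carries amplitude 0 in the final state.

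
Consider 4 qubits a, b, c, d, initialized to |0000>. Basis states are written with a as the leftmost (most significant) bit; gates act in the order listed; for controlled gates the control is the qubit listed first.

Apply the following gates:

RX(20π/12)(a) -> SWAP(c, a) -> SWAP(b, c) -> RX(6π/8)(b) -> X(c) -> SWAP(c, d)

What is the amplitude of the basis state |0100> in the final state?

|0100> carries amplitude 0 in the final state.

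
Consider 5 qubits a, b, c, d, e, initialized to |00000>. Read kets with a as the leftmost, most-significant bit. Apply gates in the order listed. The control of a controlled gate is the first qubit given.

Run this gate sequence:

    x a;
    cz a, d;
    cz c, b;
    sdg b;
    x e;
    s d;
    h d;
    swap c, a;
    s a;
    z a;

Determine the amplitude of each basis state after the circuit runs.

After the circuit, the state carries amplitude sqrt(2)/2 on |00101>, sqrt(2)/2 on |00111>, and 0 on every other basis state.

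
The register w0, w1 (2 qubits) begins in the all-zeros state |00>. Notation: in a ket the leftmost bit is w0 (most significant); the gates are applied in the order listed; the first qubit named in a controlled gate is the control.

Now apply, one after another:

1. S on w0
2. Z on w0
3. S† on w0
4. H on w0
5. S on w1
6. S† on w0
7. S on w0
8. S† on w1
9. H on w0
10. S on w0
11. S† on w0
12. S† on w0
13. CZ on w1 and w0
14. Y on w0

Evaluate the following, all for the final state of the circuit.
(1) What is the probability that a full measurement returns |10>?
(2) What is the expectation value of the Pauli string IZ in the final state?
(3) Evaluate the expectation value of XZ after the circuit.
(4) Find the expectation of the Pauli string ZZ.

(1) The probability of measuring |10> is 1. Key observation: gates 3-10 undo each other exactly, leaving only the rest of the circuit to track.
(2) In the final state, IZ has expectation 1.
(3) In the final state, XZ has expectation 0.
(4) The observable ZZ averages to -1.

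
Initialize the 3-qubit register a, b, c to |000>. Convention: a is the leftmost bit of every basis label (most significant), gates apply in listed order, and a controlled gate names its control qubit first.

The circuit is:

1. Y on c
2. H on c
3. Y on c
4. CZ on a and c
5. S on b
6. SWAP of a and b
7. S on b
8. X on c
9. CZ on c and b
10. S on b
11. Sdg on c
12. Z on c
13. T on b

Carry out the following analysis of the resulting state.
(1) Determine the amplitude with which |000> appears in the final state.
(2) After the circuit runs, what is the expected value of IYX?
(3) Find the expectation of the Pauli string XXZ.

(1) |000> carries amplitude -sqrt(2)/2 in the final state.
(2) In the final state, IYX has expectation 0.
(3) In the final state, XXZ has expectation 0.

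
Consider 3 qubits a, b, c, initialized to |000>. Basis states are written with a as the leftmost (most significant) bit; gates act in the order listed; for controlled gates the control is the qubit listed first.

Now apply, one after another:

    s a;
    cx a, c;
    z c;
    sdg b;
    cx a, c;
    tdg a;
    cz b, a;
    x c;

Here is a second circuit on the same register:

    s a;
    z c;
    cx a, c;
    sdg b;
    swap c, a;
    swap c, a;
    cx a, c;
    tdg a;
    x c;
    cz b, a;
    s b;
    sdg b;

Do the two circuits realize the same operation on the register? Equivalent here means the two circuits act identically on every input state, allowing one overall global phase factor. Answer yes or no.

No: there is an input state on which the two circuits produce genuinely different outputs (not merely differing by a phase).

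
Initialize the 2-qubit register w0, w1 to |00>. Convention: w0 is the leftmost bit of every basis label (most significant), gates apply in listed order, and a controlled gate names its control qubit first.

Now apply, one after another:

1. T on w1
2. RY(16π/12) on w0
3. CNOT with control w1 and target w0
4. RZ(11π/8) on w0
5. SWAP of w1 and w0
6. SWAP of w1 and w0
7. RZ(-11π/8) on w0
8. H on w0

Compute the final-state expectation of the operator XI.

The expectation value of XI is -1/2. Key observation: gates 4-7 undo each other exactly, leaving only the rest of the circuit to track.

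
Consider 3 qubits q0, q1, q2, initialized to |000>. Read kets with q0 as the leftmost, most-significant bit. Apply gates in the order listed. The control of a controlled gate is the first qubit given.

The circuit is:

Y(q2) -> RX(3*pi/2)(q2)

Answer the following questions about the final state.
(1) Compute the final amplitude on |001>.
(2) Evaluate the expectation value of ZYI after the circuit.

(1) The final state's coefficient on |001> equals -sqrt(2)*I/2.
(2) In the final state, ZYI has expectation 0.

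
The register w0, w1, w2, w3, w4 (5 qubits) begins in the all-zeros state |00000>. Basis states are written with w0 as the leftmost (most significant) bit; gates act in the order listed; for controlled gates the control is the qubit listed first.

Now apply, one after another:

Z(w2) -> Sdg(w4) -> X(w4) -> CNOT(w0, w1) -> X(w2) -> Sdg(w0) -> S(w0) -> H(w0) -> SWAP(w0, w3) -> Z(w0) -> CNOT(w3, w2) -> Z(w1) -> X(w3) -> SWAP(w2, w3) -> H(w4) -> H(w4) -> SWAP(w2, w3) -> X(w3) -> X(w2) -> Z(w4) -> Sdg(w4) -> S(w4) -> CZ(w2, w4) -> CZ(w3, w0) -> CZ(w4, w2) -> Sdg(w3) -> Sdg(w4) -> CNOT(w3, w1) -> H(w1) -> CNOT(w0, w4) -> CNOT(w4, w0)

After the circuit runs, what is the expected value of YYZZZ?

The expectation value of YYZZZ is 0.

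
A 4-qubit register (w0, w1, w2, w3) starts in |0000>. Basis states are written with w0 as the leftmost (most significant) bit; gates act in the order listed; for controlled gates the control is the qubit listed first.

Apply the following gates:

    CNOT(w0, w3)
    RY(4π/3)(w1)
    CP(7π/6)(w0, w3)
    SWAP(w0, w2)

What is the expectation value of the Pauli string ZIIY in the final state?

The expectation value of ZIIY is 0.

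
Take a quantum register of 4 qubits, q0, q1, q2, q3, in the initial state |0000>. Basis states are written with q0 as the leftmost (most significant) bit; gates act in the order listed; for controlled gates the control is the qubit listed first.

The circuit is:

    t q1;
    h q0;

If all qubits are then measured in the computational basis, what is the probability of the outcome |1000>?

The probability of measuring |1000> is 1/2.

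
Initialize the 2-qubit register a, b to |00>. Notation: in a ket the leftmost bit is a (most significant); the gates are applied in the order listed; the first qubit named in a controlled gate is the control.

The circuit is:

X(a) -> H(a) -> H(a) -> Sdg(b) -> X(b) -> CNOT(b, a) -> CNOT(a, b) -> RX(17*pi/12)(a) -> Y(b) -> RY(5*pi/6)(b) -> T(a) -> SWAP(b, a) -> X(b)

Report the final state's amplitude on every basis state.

After the circuit, the state carries amplitude (-sqrt(6*sqrt(2) + 12)/16 - 3*sqrt(4 - 2*sqrt(2))/16 + sqrt(12 - 6*sqrt(2))/16 + sqrt(2*sqrt(2) + 4)/16)*exp(I*pi/4) on |00>, I*(-sqrt(6*sqrt(2) + 12)/16 - sqrt(12 - 6*sqrt(2))/16 + sqrt(4 - 2*sqrt(2))/16 + 3*sqrt(2*sqrt(2) + 4)/16) on |01>, (-sqrt(6*sqrt(2) + 12)/16 - 3*sqrt(4 - 2*sqrt(2))/16 - sqrt(2*sqrt(2) + 4)/16 - sqrt(12 - 6*sqrt(2))/16)*exp(I*pi/4) on |10>, I*(-sqrt(12 - 6*sqrt(2))/16 - sqrt(4 - 2*sqrt(2))/16 + sqrt(6*sqrt(2) + 12)/16 + 3*sqrt(2*sqrt(2) + 4)/16) on |11>. Key observation: steps 2-3 multiply out to the identity, so the circuit reduces to the remaining gates.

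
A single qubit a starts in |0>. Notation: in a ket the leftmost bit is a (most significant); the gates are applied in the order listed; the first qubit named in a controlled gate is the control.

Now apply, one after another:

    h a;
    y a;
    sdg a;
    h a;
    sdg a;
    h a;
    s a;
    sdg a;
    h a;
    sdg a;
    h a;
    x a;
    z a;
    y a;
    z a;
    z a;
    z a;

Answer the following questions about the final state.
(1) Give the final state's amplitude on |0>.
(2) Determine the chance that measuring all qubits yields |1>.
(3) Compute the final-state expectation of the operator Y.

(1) The amplitude on |0> is sqrt(2)*I/2.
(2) Outcome |1> occurs with probability 1/2.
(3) The observable Y averages to 1.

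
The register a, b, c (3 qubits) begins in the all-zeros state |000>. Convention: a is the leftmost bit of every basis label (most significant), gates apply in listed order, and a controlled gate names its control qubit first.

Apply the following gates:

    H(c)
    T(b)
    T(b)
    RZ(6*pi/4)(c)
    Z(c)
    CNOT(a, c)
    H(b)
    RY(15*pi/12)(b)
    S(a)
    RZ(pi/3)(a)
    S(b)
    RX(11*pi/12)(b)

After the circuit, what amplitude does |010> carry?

The amplitude on |010> is (-sqrt(3) - 1)*exp(7*I*pi/12)/4.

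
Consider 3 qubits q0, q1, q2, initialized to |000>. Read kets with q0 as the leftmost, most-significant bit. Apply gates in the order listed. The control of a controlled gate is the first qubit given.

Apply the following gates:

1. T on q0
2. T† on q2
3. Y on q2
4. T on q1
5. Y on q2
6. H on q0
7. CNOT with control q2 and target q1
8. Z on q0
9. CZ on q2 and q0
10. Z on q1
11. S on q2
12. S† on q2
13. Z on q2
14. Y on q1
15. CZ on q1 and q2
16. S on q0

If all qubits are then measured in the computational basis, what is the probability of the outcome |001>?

The probability of measuring |001> is 0.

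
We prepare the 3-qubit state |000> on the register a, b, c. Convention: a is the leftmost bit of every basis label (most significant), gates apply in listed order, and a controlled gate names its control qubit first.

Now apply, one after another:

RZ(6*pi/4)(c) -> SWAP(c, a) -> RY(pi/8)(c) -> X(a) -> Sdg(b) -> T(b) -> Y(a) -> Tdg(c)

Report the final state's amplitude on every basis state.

The resulting statevector has amplitude exp(3*I*pi/4)*cos(pi/16) on |000>, I*sin(pi/16) on |001>, and 0 on every other basis state.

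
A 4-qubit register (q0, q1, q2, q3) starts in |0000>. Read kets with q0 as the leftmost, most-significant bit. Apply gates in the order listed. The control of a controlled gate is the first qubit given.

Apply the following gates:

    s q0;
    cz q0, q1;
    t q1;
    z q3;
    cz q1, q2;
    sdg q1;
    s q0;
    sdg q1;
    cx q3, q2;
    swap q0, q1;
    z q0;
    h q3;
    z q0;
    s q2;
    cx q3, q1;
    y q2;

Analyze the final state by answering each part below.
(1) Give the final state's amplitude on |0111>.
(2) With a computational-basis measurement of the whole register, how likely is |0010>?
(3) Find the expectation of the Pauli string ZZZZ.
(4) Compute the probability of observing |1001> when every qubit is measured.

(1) The final state's coefficient on |0111> equals sqrt(2)*I/2.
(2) The probability of measuring |0010> is 1/2.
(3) In the final state, ZZZZ has expectation -1.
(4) Outcome |1001> occurs with probability 0.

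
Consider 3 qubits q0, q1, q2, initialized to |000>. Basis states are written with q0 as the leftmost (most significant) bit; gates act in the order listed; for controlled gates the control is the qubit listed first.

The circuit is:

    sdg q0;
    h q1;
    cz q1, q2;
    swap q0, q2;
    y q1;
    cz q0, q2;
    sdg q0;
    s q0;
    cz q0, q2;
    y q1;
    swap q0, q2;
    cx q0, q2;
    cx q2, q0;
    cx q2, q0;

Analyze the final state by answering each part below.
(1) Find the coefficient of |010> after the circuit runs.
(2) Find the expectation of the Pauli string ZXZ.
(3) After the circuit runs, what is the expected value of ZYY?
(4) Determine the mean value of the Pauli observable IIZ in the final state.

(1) The final state's coefficient on |010> equals sqrt(2)/2.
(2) The observable ZXZ averages to 1.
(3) In the final state, ZYY has expectation 0.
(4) The expectation value of IIZ is 1.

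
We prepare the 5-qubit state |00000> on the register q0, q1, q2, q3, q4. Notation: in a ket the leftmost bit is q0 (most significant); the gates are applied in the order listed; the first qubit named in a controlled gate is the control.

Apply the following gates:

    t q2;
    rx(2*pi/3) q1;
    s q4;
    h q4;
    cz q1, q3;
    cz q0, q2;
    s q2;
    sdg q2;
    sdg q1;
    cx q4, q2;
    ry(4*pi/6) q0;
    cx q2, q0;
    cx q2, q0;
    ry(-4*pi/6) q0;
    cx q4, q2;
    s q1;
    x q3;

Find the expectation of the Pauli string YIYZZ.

The observable YIYZZ averages to 0. Key observation: gates 9-16 undo each other exactly, leaving only the rest of the circuit to track.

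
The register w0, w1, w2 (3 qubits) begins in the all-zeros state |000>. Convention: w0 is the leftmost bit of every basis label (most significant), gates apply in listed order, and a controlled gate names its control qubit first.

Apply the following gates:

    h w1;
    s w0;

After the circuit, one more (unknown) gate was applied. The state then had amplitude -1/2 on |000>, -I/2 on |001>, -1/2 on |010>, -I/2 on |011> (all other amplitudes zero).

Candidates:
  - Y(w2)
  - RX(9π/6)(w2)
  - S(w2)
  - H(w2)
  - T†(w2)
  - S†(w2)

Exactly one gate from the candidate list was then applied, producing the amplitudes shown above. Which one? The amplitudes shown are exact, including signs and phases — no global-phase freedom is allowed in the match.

The unique candidate consistent with the amplitudes is RX(9π/6)(w2).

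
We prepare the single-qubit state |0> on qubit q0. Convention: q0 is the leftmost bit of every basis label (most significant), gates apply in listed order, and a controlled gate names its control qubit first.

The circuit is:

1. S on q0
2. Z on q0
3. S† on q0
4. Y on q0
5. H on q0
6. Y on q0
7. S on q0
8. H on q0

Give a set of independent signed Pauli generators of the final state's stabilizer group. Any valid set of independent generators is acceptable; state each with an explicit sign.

One valid set of independent stabilizer generators is -Y (any independent generating set of the same group is equally correct).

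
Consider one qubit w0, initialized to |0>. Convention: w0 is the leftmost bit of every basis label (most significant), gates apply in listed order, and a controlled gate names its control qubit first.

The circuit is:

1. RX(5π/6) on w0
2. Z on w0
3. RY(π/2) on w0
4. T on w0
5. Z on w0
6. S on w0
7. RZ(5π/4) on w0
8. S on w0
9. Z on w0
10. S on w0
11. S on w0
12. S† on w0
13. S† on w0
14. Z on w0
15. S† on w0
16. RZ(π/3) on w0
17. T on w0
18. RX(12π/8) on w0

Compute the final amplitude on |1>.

|1> carries amplitude sqrt(6)*I*exp(-17*I*pi/24)/8 + sqrt(2)*I*exp(-19*I*pi/24)/8 - sqrt(2)*I*exp(-17*I*pi/24)/8 - sqrt(2)*exp(-19*I*pi/24)/8 - sqrt(2)*exp(-17*I*pi/24)/8 - sqrt(6)*exp(-19*I*pi/24)/8 - sqrt(6)*I*exp(-19*I*pi/24)/8 - sqrt(6)*exp(-17*I*pi/24)/8 in the final state. Key observation: gates 8-15 undo each other exactly, leaving only the rest of the circuit to track.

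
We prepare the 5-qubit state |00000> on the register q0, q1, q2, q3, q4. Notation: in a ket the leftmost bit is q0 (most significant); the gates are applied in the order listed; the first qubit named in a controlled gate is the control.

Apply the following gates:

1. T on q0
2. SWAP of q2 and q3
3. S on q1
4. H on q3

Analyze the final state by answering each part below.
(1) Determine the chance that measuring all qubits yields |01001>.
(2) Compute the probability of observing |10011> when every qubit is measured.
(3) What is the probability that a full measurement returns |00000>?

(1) Outcome |01001> occurs with probability 0.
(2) A full measurement returns |10011> with probability 0.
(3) A full measurement returns |00000> with probability 1/2.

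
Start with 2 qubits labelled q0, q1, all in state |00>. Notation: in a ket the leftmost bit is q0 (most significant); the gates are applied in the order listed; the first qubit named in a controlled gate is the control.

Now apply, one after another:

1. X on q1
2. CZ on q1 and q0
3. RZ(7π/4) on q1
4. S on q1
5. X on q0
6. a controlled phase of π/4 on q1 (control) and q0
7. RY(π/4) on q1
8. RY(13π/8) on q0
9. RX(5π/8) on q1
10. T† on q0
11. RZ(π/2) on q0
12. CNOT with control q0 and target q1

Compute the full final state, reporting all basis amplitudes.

The resulting statevector has amplitude -sqrt(sqrt(2)/4 + 1/2)*exp(7*I*pi/8)*sin(3*pi/16)*sin(5*pi/16) + I*sqrt(1/2 - sqrt(2)/4)*exp(7*I*pi/8)*sin(3*pi/16)*cos(5*pi/16) on |00>, sqrt(1/2 - sqrt(2)/4)*exp(7*I*pi/8)*sin(3*pi/16)*sin(5*pi/16) - I*sqrt(sqrt(2)/4 + 1/2)*exp(7*I*pi/8)*sin(3*pi/16)*cos(5*pi/16) on |01>, sqrt(1/2 - sqrt(2)/4)*exp(-7*I*pi/8)*sin(5*pi/16)*cos(3*pi/16) - I*sqrt(sqrt(2)/4 + 1/2)*exp(-7*I*pi/8)*cos(3*pi/16)*cos(5*pi/16) on |10>, I*sqrt(1/2 - sqrt(2)/4)*exp(-7*I*pi/8)*cos(3*pi/16)*cos(5*pi/16) - sqrt(sqrt(2)/4 + 1/2)*exp(-7*I*pi/8)*sin(5*pi/16)*cos(3*pi/16) on |11>.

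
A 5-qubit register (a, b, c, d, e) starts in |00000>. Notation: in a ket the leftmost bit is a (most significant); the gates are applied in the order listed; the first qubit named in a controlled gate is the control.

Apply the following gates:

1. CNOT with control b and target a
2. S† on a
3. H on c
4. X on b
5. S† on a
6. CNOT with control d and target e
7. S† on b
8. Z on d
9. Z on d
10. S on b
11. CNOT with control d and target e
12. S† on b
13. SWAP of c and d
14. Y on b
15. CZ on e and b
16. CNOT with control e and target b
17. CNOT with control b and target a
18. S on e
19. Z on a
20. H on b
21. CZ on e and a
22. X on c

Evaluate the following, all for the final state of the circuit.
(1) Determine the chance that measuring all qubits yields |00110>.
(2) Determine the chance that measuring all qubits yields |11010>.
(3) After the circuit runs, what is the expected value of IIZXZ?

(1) Outcome |00110> occurs with probability 1/4. Key observation: gates 6-11 undo each other exactly, leaving only the rest of the circuit to track.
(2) A full measurement returns |11010> with probability 0.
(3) In the final state, IIZXZ has expectation -1.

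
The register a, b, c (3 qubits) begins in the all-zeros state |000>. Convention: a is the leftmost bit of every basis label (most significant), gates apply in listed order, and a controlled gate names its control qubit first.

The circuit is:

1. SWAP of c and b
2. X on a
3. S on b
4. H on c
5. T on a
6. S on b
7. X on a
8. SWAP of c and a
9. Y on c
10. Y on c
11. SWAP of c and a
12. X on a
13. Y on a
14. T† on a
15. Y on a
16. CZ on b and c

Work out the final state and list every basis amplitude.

After the circuit, the state carries amplitude sqrt(2)*exp(I*pi/4)/2 on |100>, sqrt(2)*exp(I*pi/4)/2 on |101>, and 0 on every other basis state. Key observation: gates 7-12 undo each other exactly, leaving only the rest of the circuit to track.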